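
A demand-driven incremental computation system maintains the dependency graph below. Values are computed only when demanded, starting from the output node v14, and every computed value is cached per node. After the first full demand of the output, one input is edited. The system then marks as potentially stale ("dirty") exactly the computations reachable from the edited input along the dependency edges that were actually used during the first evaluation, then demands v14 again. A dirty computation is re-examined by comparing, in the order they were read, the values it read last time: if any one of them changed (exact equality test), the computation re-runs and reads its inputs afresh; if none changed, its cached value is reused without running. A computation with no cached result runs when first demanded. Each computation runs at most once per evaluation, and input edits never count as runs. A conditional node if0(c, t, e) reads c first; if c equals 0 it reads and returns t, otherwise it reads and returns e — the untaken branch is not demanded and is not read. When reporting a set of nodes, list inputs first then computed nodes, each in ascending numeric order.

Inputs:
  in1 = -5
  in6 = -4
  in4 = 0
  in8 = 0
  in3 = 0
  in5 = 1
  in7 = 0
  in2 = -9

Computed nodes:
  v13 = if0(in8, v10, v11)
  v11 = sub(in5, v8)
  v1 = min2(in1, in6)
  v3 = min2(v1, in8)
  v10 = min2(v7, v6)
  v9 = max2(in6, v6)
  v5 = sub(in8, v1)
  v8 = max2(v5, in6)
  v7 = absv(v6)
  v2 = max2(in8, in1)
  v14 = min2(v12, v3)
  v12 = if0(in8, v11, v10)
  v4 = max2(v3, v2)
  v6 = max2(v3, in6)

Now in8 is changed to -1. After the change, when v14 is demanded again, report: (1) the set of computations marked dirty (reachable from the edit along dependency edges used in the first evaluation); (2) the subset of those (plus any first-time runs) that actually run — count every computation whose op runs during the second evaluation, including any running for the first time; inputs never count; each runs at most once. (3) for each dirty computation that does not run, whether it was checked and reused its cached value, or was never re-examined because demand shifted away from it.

First evaluation (everything demanded from the output):
  v1 = min2(-5, -4) = -5
  v3 = min2(-5, 0) = -5
  v5 = sub(0, -5) = 5
  v8 = max2(5, -4) = 5
  v11 = sub(1, 5) = -4
  v12 = if0(in8=0 -> then branch v11) = -4
  v14 = min2(-4, -5) = -5

Propagation after the edit:
  v3: runs — in8 0->-1; result -5 (same value as before).
  v5: marked dirty but never re-examined — demand shifted away from it.
  v6: demanded for the first time — runs, produces -4.
  v7: demanded for the first time — runs, produces 4.
  v8: marked dirty but never re-examined — demand shifted away from it.
  v10: demanded for the first time — runs, produces -4.
  v11: marked dirty but never re-examined — demand shifted away from it.
  v12: runs — in8 0->-1; result -4 (same value as before).
  v14: checked — values it read are unchanged (v12 unchanged, v3 unchanged); reused cached -5 without running.

Key observation: a condition flipped, so demand moved to the other branch — v5, v8, v11 are never re-examined.

Marked dirty: v3, v5, v8, v11, v12, v14.
Computations that run: v3, v6, v7, v10, v12 — 5 in total.
Checked but reused from cache: v14.
Never re-examined (demand shifted away): v5, v8, v11.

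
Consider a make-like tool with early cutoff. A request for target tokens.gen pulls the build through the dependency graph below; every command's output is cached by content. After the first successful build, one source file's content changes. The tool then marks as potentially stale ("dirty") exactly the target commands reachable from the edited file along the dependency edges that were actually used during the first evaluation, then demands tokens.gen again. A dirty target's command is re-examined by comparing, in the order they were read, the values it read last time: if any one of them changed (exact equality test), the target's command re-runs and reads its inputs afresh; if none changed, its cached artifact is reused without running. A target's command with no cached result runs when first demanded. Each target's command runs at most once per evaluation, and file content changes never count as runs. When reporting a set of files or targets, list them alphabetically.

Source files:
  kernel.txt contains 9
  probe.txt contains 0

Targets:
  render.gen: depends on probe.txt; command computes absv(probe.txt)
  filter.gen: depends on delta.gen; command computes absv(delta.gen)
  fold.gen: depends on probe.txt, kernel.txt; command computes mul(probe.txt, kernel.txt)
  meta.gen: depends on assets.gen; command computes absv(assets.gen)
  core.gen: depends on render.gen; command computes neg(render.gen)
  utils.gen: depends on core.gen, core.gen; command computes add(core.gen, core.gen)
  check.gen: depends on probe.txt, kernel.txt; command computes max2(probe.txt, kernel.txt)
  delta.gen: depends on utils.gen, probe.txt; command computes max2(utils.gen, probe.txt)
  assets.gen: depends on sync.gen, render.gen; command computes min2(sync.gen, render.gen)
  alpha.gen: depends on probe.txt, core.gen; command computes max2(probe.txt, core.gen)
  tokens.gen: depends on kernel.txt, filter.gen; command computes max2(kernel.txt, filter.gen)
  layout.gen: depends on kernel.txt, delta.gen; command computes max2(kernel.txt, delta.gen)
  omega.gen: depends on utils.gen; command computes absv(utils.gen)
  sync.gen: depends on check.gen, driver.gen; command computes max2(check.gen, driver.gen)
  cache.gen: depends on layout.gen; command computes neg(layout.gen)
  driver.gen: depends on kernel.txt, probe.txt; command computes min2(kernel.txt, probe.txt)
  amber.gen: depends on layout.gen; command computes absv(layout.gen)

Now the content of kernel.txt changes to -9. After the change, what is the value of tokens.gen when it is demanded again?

First demand of the output computes:
  render.gen = absv(0) = 0
  core.gen = neg(0) = 0
  utils.gen = add(0, 0) = 0
  delta.gen = max2(0, 0) = 0
  filter.gen = absv(0) = 0
  tokens.gen = max2(9, 0) = 9

After the edit, cleaning proceeds:
  tokens.gen: a read changed (kernel.txt 9->-9) — executes, giving 0.

Demanding tokens.gen again yields 0.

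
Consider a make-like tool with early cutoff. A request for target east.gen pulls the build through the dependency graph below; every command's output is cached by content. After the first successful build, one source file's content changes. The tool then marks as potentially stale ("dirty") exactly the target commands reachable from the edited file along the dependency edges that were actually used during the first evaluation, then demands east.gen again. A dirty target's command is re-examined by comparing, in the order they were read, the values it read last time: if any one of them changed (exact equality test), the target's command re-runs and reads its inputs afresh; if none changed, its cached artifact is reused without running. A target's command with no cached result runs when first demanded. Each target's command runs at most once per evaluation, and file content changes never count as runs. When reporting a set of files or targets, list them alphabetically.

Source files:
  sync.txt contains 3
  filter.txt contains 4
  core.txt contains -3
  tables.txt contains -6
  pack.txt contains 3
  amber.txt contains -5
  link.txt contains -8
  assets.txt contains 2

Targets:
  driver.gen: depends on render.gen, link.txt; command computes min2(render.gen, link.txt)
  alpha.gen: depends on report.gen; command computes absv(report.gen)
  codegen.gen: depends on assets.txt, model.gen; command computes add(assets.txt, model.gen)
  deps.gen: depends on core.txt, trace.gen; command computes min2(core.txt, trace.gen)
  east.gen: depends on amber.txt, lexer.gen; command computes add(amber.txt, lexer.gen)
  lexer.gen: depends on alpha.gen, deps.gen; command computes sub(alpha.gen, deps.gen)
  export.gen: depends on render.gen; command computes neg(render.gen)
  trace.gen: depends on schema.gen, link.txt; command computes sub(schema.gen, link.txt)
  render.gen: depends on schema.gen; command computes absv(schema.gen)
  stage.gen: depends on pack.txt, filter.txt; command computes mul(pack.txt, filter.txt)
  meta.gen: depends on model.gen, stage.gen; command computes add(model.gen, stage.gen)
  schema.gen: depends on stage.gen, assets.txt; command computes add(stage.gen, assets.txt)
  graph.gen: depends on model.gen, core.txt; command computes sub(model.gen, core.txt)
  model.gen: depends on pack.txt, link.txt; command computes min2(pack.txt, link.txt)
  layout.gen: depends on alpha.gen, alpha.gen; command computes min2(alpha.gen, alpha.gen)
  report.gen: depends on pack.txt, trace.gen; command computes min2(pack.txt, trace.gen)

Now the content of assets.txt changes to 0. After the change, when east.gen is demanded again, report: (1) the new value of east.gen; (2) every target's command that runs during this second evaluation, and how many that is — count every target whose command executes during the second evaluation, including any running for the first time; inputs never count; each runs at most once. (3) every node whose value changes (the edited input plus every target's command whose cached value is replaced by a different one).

Demanding east.gen again yields 1.
4 target commands run: deps.gen, report.gen, schema.gen, trace.gen.
The nodes whose values change: assets.txt, schema.gen, trace.gen.
Note where the cutoff bites: alpha.gen is checked, finds nothing changed, and keeps its cache.

First demand of the output computes:
  stage.gen = mul(3, 4) = 12
  schema.gen = add(12, 2) = 14
  trace.gen = sub(14, -8) = 22
  deps.gen = min2(-3, 22) = -3
  report.gen = min2(3, 22) = 3
  alpha.gen = absv(3) = 3
  lexer.gen = sub(3, -3) = 6
  east.gen = add(-5, 6) = 1

After the edit, cleaning proceeds:
  schema.gen: a read changed (assets.txt 2->0) — executes, giving 12.
  trace.gen: a read changed (schema.gen 14->12) — executes, giving 20.
  deps.gen: a read changed (trace.gen 22->20) — executes, giving -3 — identical to its old value.
  report.gen: a read changed (trace.gen 22->20) — executes, giving 3 — identical to its old value.
  alpha.gen: dirty, but its reads are unchanged (report.gen unchanged); cached 3 stands.
  lexer.gen: dirty, but its reads are unchanged (alpha.gen unchanged, deps.gen unchanged); cached 6 stands.
  east.gen: dirty, but its reads are unchanged (amber.txt unchanged, lexer.gen unchanged); cached 1 stands.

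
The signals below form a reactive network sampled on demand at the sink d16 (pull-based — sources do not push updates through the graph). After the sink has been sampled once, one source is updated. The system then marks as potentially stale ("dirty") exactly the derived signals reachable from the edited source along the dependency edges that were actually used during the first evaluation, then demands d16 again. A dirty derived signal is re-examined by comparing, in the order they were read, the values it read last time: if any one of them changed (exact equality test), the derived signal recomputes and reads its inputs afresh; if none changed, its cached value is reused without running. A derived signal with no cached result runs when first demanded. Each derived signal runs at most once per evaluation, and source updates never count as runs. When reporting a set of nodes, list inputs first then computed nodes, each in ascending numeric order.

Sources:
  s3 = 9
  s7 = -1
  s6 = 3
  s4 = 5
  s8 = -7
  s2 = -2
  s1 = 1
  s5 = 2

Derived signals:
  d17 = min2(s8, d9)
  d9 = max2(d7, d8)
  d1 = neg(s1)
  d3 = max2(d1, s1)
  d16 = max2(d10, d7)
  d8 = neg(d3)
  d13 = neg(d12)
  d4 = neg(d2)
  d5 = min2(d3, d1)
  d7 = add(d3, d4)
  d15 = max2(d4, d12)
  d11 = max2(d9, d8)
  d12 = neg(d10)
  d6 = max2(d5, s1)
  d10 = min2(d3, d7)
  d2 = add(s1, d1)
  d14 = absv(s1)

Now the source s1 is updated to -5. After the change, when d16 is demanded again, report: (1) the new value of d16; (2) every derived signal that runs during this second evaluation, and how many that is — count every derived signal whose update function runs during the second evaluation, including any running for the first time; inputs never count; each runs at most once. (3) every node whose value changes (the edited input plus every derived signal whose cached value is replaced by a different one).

Initial pass — values computed on the first demand:
  d1 = neg(1) = -1
  d2 = add(1, -1) = 0
  d3 = max2(-1, 1) = 1
  d4 = neg(0) = 0
  d7 = add(1, 0) = 1
  d10 = min2(1, 1) = 1
  d16 = max2(1, 1) = 1

Second demand — change propagation:
  d1: re-runs because s1 1->-5; new result 5.
  d2: re-runs because s1 1->-5; d1 -1->5; new result 0 (unchanged).
  d3: re-runs because d1 -1->5; s1 1->-5; new result 5.
  d4: re-examined; everything it read last time is the same (d2 unchanged) — cache 0 kept, no run.
  d7: re-runs because d3 1->5; new result 5.
  d10: re-runs because d3 1->5; d7 1->5; new result 5.
  d16: re-runs because d10 1->5; d7 1->5; new result 5.

The important point: at d4 every value read last time is unchanged, so the dirty flag clears without a run.

d16 now evaluates to 5.
Run set: d1, d2, d3, d7, d10, d16 (6 run).
Changed values: s1, d1, d3, d7, d10, d16.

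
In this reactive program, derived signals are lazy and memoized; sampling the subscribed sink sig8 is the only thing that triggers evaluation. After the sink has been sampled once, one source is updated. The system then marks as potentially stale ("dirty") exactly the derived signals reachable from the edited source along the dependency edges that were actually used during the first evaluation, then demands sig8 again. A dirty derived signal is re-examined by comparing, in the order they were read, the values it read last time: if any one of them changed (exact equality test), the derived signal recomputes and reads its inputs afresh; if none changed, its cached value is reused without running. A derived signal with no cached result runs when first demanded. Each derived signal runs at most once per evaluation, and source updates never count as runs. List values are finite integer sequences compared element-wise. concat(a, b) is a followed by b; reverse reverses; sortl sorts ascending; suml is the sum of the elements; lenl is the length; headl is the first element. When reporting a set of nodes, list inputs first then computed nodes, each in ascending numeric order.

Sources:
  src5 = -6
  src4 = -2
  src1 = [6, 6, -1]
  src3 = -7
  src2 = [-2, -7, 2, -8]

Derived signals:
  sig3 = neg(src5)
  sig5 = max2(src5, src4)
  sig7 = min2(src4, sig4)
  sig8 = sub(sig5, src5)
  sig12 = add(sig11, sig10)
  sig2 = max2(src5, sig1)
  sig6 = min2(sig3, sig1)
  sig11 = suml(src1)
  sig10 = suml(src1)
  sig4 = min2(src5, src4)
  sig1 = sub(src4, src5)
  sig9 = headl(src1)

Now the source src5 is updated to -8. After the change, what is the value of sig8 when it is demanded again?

First demand of the output computes:
  sig5 = max2(-6, -2) = -2
  sig8 = sub(-2, -6) = 4

After the edit, cleaning proceeds:
  sig5: a read changed (src5 -6->-8) — executes, giving -2 — identical to its old value.
  sig8: a read changed (src5 -6->-8) — executes, giving 6.

Demanding sig8 again yields 6.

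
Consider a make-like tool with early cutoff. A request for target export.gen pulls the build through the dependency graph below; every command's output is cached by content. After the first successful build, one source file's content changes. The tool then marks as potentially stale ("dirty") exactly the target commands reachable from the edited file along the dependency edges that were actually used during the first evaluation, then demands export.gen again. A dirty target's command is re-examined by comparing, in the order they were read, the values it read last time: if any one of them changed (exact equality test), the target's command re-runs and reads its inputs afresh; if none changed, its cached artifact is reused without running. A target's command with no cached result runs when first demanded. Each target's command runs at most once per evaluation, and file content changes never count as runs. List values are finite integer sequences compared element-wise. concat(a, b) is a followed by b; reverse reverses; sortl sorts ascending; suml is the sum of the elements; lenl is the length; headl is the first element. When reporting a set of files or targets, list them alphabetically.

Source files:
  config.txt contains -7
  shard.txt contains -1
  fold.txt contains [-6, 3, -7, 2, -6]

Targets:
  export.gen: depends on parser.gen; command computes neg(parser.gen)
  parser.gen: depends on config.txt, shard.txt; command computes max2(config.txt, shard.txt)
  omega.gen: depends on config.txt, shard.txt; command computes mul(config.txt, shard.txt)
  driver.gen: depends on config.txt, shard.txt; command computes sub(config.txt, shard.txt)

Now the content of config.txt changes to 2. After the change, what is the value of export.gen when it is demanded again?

Demanding export.gen again yields -2.

First demand of the output computes:
  parser.gen = max2(-7, -1) = -1
  export.gen = neg(-1) = 1

After the edit, cleaning proceeds:
  parser.gen: a read changed (config.txt -7->2) — executes, giving 2.
  export.gen: a read changed (parser.gen -1->2) — executes, giving -2.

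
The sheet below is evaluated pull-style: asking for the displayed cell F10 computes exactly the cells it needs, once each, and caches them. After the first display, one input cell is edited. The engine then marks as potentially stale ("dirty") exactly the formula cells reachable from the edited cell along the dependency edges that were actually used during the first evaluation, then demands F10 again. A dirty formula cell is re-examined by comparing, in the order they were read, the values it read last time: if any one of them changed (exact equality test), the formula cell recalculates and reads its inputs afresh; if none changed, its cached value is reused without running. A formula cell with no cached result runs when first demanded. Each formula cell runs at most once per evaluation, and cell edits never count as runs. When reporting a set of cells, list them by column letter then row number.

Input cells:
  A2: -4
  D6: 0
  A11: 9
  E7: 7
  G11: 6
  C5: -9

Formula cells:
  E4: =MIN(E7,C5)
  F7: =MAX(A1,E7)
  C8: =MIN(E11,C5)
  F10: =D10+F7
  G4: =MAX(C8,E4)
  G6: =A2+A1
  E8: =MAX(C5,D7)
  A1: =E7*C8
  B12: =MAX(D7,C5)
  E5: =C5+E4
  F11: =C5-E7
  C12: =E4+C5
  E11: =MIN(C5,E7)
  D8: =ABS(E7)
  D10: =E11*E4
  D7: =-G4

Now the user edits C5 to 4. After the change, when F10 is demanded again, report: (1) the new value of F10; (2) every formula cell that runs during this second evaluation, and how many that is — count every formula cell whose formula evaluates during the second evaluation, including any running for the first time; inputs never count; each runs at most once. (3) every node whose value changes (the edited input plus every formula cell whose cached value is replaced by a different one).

First demand of the output computes:
  E4 = MIN(7, -9) = -9
  E11 = MIN(-9, 7) = -9
  C8 = MIN(-9, -9) = -9
  A1 = 7 * -9 = -63
  D10 = -9 * -9 = 81
  F7 = MAX(-63, 7) = 7
  F10 = 81 + 7 = 88

After the edit, cleaning proceeds:
  E4: a read changed (C5 -9->4) — executes, giving 4.
  E11: a read changed (C5 -9->4) — executes, giving 4.
  C8: a read changed (E11 -9->4; C5 -9->4) — executes, giving 4.
  A1: a read changed (C8 -9->4) — executes, giving 28.
  D10: a read changed (E11 -9->4; E4 -9->4) — executes, giving 16.
  F7: a read changed (A1 -63->28) — executes, giving 28.
  F10: a read changed (D10 81->16; F7 7->28) — executes, giving 44.

Demanding F10 again yields 44.
7 formula cells run: A1, C8, D10, E4, E11, F7, F10.
The nodes whose values change: A1, C5, C8, D10, E4, E11, F7, F10.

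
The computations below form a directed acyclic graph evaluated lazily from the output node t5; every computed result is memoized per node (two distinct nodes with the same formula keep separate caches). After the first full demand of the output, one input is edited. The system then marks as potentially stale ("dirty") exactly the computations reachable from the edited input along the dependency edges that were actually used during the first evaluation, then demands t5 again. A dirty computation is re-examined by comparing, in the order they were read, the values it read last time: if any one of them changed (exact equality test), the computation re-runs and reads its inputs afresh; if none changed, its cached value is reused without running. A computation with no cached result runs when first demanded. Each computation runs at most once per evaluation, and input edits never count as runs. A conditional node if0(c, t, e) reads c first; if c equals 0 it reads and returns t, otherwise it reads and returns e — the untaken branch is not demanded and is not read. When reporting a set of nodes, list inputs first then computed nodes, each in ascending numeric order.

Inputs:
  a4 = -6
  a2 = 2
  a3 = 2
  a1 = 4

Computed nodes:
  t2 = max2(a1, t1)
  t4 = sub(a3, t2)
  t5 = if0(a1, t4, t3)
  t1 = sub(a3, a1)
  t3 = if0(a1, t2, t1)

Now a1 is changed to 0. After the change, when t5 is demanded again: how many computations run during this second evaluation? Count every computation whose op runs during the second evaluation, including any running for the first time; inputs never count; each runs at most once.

4 computations run: t1, t2, t4, t5.
Note the branch switch — demand abandons t3, which is never re-examined.

First demand of the output computes:
  t1 = sub(2, 4) = -2
  t3 = if0(a1=4 -> else branch t1) = -2
  t5 = if0(a1=4 -> else branch t3) = -2

After the edit, cleaning proceeds:
  t1: a read changed (a1 4->0) — executes, giving 2.
  t2: had never run; runs now, result 2.
  t3: stays stale; no demand reaches it after the flip.
  t4: had never run; runs now, result 0.
  t5: a read changed (a1 4->0) — executes, giving 0.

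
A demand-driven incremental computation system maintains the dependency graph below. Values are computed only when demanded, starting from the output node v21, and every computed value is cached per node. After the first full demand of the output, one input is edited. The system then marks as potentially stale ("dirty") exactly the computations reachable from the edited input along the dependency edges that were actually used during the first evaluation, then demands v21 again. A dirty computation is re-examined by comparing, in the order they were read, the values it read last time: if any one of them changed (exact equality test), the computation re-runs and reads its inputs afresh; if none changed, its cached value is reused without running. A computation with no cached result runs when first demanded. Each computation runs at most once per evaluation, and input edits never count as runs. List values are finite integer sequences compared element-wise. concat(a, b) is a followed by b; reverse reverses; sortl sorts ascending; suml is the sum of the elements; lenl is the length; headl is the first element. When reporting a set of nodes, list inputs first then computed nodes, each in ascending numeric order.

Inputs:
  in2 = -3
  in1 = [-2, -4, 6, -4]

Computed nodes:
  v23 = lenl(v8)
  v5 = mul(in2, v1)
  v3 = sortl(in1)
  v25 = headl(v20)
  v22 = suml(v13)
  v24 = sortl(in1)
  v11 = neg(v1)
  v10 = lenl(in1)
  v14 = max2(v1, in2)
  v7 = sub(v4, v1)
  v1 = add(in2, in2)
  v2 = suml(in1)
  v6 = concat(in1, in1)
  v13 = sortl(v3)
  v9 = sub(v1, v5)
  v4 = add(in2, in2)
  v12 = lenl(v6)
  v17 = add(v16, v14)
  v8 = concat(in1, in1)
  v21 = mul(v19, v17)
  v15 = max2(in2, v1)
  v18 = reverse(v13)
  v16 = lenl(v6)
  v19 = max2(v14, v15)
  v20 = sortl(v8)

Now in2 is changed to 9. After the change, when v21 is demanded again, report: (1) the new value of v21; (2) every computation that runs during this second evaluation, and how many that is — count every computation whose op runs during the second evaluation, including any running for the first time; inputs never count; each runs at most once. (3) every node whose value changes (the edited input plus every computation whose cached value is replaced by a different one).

New value of v21: 468.
Computations that run: v1, v14, v15, v17, v19, v21 — 6 in total.
Values that change: in2, v1, v14, v15, v17, v19, v21.

First evaluation (everything demanded from the output):
  v1 = add(-3, -3) = -6
  v6 = concat([-2, -4, 6, -4], [-2, -4, 6, -4]) = [-2, -4, 6, -4, -2, -4, 6, -4]
  v14 = max2(-6, -3) = -3
  v15 = max2(-3, -6) = -3
  v16 = lenl([-2, -4, 6, -4, -2, -4, 6, -4]) = 8
  v17 = add(8, -3) = 5
  v19 = max2(-3, -3) = -3
  v21 = mul(-3, 5) = -15

Propagation after the edit:
  v1: runs — in2 -3->9; in2 -3->9; result 18.
  v14: runs — v1 -6->18; in2 -3->9; result 18.
  v15: runs — in2 -3->9; v1 -6->18; result 18.
  v17: runs — v14 -3->18; result 26.
  v19: runs — v14 -3->18; v15 -3->18; result 18.
  v21: runs — v19 -3->18; v17 5->26; result 468.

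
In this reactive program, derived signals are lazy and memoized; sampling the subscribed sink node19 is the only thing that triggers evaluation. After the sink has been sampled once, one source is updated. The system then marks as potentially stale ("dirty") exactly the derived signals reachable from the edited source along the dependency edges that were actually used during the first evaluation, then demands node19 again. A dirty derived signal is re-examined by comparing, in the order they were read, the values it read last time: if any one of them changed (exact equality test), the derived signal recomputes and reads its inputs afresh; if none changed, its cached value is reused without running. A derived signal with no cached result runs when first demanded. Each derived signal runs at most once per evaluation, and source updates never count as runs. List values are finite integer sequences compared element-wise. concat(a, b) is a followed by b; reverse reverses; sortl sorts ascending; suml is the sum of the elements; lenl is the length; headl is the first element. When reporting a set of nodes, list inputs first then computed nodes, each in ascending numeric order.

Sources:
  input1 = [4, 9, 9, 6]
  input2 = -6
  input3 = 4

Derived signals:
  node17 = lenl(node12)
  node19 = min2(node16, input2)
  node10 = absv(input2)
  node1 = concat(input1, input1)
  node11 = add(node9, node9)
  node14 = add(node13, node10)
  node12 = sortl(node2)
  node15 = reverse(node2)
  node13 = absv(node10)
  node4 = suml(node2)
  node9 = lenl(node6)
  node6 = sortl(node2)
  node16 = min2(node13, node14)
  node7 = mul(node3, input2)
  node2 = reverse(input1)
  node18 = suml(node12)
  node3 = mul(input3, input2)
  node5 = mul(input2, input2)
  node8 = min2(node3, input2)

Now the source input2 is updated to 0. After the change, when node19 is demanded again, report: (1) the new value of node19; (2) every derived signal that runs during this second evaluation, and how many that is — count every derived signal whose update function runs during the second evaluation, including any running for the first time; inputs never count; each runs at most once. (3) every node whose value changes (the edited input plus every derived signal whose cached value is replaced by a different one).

First demand of the output computes:
  node10 = absv(-6) = 6
  node13 = absv(6) = 6
  node14 = add(6, 6) = 12
  node16 = min2(6, 12) = 6
  node19 = min2(6, -6) = -6

After the edit, cleaning proceeds:
  node10: a read changed (input2 -6->0) — executes, giving 0.
  node13: a read changed (node10 6->0) — executes, giving 0.
  node14: a read changed (node13 6->0; node10 6->0) — executes, giving 0.
  node16: a read changed (node13 6->0; node14 12->0) — executes, giving 0.
  node19: a read changed (node16 6->0; input2 -6->0) — executes, giving 0.

Demanding node19 again yields 0.
5 derived signals run: node10, node13, node14, node16, node19.
The nodes whose values change: input2, node10, node13, node14, node16, node19.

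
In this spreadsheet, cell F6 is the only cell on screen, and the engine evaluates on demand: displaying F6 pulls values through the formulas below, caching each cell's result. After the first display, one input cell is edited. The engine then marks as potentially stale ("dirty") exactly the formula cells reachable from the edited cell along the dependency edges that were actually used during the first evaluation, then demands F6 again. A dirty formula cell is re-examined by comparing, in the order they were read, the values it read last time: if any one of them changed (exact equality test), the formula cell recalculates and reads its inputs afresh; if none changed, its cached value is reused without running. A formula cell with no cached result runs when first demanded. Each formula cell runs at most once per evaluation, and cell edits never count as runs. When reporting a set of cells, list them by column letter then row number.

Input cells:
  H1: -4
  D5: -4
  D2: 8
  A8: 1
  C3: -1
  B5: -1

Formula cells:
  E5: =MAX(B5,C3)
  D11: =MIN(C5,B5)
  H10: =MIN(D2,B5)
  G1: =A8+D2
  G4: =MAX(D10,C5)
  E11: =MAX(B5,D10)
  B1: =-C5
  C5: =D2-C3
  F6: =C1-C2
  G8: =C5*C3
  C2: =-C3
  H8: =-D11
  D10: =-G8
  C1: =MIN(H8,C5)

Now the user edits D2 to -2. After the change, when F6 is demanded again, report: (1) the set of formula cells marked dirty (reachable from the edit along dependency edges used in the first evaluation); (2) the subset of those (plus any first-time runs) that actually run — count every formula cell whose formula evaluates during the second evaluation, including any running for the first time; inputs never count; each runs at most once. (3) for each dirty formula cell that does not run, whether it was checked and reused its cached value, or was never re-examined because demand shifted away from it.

Dirty set: C1, C5, D11, F6, H8.
Run set: C1, C5, D11, F6 (4 run).
Re-examined without running (cache reused): H8.
The important point: at H8 every value read last time is unchanged, so the dirty flag clears without a run.

Initial pass — values computed on the first demand:
  C2 = -(-1) = 1
  C5 = 8 - -1 = 9
  D11 = MIN(9, -1) = -1
  H8 = -(-1) = 1
  C1 = MIN(1, 9) = 1
  F6 = 1 - 1 = 0

Second demand — change propagation:
  C5: re-runs because D2 8->-2; new result -1.
  D11: re-runs because C5 9->-1; new result -1 (unchanged).
  H8: re-examined; everything it read last time is the same (D11 unchanged) — cache 1 kept, no run.
  C1: re-runs because C5 9->-1; new result -1.
  F6: re-runs because C1 1->-1; new result -2.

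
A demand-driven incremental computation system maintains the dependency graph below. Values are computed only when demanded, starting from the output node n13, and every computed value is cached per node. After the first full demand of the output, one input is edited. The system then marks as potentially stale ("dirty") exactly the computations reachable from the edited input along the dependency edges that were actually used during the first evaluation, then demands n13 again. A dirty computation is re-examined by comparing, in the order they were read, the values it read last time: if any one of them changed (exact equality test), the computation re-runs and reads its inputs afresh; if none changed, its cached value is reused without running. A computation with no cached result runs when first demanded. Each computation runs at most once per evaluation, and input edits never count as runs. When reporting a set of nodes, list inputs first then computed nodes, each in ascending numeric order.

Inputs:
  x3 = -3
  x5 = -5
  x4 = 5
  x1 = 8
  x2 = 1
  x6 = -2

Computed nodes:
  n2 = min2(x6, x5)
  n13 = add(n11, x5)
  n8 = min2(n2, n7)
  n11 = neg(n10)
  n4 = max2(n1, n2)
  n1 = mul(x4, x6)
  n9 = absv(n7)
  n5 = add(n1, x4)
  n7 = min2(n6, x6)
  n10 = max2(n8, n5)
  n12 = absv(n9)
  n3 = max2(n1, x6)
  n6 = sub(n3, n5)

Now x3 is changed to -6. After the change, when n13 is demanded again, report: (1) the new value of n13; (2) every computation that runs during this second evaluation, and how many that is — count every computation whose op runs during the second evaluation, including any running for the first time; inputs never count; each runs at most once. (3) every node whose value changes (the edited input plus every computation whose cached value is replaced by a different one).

First evaluation (everything demanded from the output):
  n1 = mul(5, -2) = -10
  n2 = min2(-2, -5) = -5
  n3 = max2(-10, -2) = -2
  n5 = add(-10, 5) = -5
  n6 = sub(-2, -5) = 3
  n7 = min2(3, -2) = -2
  n8 = min2(-5, -2) = -5
  n10 = max2(-5, -5) = -5
  n11 = neg(-5) = 5
  n13 = add(5, -5) = 0

Propagation after the edit:
  x3 feeds no computation that the output demands — nothing is marked dirty and nothing runs.

Key observation: x3 is never demanded by the output, so the edit triggers no recomputation at all.

New value of n13: 0.
Computations that run: none — 0 in total.
Values that change: x3.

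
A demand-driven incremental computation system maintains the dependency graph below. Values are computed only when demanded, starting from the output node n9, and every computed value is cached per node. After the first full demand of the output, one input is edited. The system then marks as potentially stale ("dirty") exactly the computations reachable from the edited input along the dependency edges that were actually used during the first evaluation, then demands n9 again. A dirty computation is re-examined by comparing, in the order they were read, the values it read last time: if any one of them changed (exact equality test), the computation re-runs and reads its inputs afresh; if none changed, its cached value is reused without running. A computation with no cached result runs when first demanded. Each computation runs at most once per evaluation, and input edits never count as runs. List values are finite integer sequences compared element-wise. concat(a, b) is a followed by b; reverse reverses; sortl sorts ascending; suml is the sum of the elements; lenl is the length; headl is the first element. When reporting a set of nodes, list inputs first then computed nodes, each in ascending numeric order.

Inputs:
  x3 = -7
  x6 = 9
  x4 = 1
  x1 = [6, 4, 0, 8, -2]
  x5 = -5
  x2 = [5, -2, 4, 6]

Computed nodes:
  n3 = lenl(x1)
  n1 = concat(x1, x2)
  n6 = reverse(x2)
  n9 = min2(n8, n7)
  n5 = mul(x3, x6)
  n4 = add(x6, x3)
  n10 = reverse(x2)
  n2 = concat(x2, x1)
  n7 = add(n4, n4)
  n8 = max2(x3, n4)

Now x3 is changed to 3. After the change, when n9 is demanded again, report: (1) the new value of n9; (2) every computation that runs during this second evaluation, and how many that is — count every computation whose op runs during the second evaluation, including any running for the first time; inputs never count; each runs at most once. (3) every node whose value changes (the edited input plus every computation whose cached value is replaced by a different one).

New value of n9: 12.
Computations that run: n4, n7, n8, n9 — 4 in total.
Values that change: x3, n4, n7, n8, n9.

First evaluation (everything demanded from the output):
  n4 = add(9, -7) = 2
  n7 = add(2, 2) = 4
  n8 = max2(-7, 2) = 2
  n9 = min2(2, 4) = 2

Propagation after the edit:
  n4: runs — x3 -7->3; result 12.
  n7: runs — n4 2->12; n4 2->12; result 24.
  n8: runs — x3 -7->3; n4 2->12; result 12.
  n9: runs — n8 2->12; n7 4->24; result 12.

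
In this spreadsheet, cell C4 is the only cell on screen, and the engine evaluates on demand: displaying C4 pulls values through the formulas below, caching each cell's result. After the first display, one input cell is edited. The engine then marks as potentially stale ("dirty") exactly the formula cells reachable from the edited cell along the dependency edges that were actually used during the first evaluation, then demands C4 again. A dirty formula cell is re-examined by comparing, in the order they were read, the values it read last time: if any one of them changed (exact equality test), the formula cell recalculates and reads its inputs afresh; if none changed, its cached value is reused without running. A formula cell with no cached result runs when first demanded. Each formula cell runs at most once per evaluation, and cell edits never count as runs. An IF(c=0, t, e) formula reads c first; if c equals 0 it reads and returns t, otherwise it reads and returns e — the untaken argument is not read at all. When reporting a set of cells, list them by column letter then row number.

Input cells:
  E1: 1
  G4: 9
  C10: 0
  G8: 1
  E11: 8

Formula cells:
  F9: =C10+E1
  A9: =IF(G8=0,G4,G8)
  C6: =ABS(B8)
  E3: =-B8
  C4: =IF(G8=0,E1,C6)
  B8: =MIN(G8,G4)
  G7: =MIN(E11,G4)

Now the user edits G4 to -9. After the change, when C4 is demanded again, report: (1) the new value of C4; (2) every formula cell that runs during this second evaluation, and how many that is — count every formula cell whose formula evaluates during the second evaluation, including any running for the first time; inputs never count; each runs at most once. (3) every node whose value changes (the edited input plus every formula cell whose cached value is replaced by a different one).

C4 now evaluates to 9.
Run set: B8, C4, C6 (3 run).
Changed values: B8, C4, C6, G4.

Initial pass — values computed on the first demand:
  B8 = MIN(1, 9) = 1
  C6 = ABS(1) = 1
  C4 = IF(G8=0: G8=1 -> else branch C6) = 1

Second demand — change propagation:
  B8: re-runs because G4 9->-9; new result -9.
  C6: re-runs because B8 1->-9; new result 9.
  C4: re-runs because C6 1->9; new result 9.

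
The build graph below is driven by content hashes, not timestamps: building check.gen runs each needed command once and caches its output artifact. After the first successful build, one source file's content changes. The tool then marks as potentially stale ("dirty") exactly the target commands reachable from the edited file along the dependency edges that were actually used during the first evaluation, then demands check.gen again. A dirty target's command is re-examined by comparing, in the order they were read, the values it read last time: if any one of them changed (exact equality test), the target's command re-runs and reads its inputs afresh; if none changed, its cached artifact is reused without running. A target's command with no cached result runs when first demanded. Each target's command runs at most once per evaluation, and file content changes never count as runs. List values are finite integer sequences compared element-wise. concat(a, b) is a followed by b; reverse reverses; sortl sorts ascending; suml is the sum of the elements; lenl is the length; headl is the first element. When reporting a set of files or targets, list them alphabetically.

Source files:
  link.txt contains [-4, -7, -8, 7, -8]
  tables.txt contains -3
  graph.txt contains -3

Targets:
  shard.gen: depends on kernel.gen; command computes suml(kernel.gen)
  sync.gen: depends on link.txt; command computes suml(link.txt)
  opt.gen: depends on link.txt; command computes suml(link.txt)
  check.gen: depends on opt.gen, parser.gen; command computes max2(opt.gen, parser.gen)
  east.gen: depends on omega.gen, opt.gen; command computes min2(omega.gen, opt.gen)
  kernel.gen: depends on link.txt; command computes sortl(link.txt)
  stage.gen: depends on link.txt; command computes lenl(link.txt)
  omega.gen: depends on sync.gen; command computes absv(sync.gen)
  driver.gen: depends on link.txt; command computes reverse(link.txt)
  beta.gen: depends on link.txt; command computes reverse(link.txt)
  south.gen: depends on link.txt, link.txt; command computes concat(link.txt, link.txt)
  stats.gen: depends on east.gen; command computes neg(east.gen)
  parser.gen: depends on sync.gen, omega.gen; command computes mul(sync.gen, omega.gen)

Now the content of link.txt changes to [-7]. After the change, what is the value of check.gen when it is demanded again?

check.gen now evaluates to -7.

Initial pass — values computed on the first demand:
  opt.gen = suml([-4, -7, -8, 7, -8]) = -20
  sync.gen = suml([-4, -7, -8, 7, -8]) = -20
  omega.gen = absv(-20) = 20
  parser.gen = mul(-20, 20) = -400
  check.gen = max2(-20, -400) = -20

Second demand — change propagation:
  opt.gen: re-runs because link.txt [-4, -7, -8, 7, -8]->[-7]; new result -7.
  sync.gen: re-runs because link.txt [-4, -7, -8, 7, -8]->[-7]; new result -7.
  omega.gen: re-runs because sync.gen -20->-7; new result 7.
  parser.gen: re-runs because sync.gen -20->-7; omega.gen 20->7; new result -49.
  check.gen: re-runs because opt.gen -20->-7; parser.gen -400->-49; new result -7.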